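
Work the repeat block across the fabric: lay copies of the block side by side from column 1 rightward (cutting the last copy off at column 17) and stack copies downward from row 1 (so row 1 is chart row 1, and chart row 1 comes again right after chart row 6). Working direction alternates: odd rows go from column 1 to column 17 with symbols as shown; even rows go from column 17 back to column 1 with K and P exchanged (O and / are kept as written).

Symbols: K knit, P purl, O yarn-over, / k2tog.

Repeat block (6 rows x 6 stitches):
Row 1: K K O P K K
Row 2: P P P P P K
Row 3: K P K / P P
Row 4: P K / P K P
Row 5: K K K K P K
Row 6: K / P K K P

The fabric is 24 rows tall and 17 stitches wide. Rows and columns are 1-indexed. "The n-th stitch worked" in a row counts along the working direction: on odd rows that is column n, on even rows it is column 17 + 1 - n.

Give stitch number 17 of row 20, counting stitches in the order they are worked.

== STITCH ==
K

Derivation:
Row 20: (20-1) mod 6 = 1, so use chart row 2. Even row -> WS.
Chart row 2 tiled across columns 1-17: P P P P P K P P P P P K P P P P P
Wrong side: read the tiled row from column 17 down to 1 and exchange K with P (leave O, /).
Row 20 as worked: K K K K K P K K K K K P K K K K K
Counting 17 along the worked row gives K.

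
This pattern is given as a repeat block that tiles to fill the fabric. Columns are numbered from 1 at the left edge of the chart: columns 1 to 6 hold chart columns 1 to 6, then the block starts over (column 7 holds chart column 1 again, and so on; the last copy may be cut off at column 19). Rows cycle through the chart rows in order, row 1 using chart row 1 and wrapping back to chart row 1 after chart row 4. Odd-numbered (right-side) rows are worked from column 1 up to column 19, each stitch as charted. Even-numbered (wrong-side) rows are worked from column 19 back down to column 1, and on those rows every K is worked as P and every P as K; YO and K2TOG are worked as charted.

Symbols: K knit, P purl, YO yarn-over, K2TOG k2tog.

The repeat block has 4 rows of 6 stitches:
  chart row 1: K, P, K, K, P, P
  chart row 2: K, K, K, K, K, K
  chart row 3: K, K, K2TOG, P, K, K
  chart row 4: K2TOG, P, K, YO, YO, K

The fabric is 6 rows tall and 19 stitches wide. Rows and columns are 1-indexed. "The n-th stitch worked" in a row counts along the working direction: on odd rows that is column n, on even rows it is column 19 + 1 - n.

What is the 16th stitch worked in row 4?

Stitch:
YO

Derivation:
Row 4 uses chart row ((4-1) mod 4)+1 = 4. Row 4 is even, so WS.
Chart row 4 tiled across columns 1-19: K2TOG P K YO YO K K2TOG P K YO YO K K2TOG P K YO YO K K2TOG
WS row: flip the tiled sequence (start at column 19) and apply K<->P; YO and K2TOG stay.
Row 4 as worked: K2TOG P YO YO P K K2TOG P YO YO P K K2TOG P YO YO P K K2TOG
The 16th stitch worked is YO.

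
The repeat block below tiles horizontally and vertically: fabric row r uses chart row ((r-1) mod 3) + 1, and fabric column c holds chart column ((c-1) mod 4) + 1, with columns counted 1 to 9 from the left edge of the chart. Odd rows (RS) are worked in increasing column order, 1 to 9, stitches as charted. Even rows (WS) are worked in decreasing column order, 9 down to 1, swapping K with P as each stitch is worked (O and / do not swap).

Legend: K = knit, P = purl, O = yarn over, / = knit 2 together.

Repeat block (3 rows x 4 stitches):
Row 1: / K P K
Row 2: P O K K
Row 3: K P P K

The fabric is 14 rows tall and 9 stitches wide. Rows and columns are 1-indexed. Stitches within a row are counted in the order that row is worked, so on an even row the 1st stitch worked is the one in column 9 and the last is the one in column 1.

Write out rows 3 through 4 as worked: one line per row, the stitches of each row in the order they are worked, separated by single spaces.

Result:
K P P K K P P K K
/ P K P / P K P /

Derivation:
Row 3: chart row 3, RS - tile across columns 1-9 and work as-is.
Row 4: chart row 1, WS - tiled (columns 1-9): / K P K / K P K /; work from column 9 back to 1 with K<->P swapped.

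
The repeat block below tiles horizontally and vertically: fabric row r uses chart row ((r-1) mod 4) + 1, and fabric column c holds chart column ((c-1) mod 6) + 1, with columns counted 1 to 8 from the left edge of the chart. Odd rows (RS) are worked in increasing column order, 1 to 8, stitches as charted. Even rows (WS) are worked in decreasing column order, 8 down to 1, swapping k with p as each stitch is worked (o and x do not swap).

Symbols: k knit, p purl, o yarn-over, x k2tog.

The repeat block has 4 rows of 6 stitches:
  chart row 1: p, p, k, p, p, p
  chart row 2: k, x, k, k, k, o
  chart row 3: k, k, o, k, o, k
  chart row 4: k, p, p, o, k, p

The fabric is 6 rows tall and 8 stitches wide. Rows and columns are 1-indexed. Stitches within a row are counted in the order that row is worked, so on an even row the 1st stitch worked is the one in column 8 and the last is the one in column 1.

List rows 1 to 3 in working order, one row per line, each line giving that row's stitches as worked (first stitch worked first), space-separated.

Row 1: chart row 1, RS - tile across columns 1-8 and work as-is.
Row 2: chart row 2, WS - tiled (columns 1-8): k x k k k o k x; work from column 8 back to 1 with k<->p swapped.
Row 3: chart row 3, RS - tile across columns 1-8 and work as-is.

Result:
p p k p p p p p
x p o p p p x p
k k o k o k k k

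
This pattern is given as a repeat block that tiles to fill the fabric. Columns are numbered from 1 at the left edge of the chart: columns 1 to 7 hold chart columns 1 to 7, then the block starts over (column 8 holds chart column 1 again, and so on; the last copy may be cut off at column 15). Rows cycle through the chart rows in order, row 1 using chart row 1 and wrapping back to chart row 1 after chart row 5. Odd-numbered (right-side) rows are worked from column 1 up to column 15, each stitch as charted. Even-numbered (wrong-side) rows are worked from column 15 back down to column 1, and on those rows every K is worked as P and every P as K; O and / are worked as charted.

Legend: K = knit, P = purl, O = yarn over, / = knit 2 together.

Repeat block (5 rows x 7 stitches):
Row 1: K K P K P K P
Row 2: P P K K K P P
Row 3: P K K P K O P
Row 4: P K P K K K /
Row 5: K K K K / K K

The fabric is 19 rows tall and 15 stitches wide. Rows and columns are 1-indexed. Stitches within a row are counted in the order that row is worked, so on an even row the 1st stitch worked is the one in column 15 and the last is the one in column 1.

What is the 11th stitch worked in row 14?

Result:
P

Derivation:
For row 14: chart row = ((14-1) mod 5) + 1 = 4; this is a WS (even) row.
Chart row 4 tiled across columns 1-15: P K P K K K / P K P K K K / P
WS row: flip the tiled sequence (start at column 15) and apply K<->P; O and / stay.
Row 14 as worked: K / P P P K P K / P P P K P K
Counting 11 along the worked row gives P.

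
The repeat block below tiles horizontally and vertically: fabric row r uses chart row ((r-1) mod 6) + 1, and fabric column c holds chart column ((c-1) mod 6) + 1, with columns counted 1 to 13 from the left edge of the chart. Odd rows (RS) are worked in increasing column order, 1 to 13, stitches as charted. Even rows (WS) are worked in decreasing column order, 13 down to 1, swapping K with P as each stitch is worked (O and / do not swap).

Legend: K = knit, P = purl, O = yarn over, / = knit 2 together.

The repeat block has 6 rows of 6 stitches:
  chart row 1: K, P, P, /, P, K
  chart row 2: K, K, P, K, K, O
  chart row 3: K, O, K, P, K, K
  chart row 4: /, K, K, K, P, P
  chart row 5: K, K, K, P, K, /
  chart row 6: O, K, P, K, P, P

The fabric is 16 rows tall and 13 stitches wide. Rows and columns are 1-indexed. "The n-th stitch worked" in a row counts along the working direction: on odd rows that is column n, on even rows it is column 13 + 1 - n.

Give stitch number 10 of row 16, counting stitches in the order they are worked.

For row 16: chart row = ((16-1) mod 6) + 1 = 4; this is a WS (even) row.
Chart row 4 tiled across columns 1-13: / K K K P P / K K K P P /
WS: work from column 13 back to column 1 (reverse the tiled row), swapping K<->P (O and / unchanged).
Row 16 as worked: / K K P P P / K K P P P /
Counting 10 along the worked row gives P.

Result:
P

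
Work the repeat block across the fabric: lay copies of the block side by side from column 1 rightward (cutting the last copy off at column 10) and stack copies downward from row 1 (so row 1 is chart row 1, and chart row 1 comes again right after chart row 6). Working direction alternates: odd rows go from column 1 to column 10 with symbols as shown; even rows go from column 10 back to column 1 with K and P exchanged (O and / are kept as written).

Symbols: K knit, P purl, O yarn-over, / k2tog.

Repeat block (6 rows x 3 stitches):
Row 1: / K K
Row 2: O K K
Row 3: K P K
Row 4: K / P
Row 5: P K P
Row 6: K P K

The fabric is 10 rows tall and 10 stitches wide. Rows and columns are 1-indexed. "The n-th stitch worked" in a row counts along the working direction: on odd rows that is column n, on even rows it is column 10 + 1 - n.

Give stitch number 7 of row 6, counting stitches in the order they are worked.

Result:
P

Derivation:
For row 6: chart row = ((6-1) mod 6) + 1 = 6; this is a WS (even) row.
Chart row 6 tiled across columns 1-10: K P K K P K K P K K
WS: work from column 10 back to column 1 (reverse the tiled row), swapping K<->P (O and / unchanged).
Row 6 as worked: P P K P P K P P K P
The 7th stitch worked is P.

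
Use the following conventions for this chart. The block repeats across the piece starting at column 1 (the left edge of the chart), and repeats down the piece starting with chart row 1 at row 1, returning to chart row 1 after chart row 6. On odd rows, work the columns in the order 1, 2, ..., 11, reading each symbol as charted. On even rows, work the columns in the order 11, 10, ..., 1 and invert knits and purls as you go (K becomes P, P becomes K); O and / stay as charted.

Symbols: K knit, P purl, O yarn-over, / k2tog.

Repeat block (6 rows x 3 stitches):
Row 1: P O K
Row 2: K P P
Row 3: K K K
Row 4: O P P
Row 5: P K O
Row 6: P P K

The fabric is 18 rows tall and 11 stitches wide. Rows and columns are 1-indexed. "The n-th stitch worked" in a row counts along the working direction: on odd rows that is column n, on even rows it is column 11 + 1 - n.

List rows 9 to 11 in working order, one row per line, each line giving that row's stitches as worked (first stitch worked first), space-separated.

Row 9: chart row 3, RS - tile across columns 1-11 and work as-is.
Row 10: chart row 4, WS - tiled (columns 1-11): O P P O P P O P P O P; work from column 11 back to 1 with K<->P swapped.
Row 11: chart row 5, RS - tile across columns 1-11 and work as-is.

Rows as worked:
K K K K K K K K K K K
K O K K O K K O K K O
P K O P K O P K O P K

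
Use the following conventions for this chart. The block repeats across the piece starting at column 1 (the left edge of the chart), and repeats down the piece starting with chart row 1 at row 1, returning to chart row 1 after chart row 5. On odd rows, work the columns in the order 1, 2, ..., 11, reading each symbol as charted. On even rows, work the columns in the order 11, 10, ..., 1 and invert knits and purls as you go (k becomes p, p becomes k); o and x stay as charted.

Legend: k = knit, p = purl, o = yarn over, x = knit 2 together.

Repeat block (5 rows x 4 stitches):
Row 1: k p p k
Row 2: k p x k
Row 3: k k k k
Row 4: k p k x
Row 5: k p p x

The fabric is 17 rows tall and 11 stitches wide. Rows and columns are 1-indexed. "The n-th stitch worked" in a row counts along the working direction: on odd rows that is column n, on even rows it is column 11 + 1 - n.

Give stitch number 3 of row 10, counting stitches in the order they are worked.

For row 10: chart row = ((10-1) mod 5) + 1 = 5; this is a WS (even) row.
Chart row 5 tiled across columns 1-11: k p p x k p p x k p p
Wrong side: read the tiled row from column 11 down to 1 and exchange k with p (leave o, x).
Row 10 as worked: k k p x k k p x k k p
Counting 3 along the worked row gives p.

Result:
p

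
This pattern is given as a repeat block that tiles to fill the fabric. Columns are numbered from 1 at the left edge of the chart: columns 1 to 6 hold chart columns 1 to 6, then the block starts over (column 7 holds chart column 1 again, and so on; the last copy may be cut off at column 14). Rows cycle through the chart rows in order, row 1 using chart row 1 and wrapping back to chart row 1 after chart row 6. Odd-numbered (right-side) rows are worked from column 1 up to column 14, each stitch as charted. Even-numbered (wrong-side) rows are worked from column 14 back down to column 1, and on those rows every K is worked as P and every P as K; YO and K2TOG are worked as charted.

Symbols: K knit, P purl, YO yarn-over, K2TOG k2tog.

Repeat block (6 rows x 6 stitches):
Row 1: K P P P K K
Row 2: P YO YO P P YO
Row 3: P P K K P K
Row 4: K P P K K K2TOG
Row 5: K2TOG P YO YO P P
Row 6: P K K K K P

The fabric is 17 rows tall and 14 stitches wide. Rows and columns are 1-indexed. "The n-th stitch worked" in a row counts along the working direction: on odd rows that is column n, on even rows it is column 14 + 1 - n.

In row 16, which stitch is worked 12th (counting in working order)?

== STITCH ==
K

Derivation:
Row 16: (16-1) mod 6 = 3, so use chart row 4. Even row -> WS.
Chart row 4 tiled across columns 1-14: K P P K K K2TOG K P P K K K2TOG K P
WS: work from column 14 back to column 1 (reverse the tiled row), swapping K<->P (YO and K2TOG unchanged).
Row 16 as worked: K P K2TOG P P K K P K2TOG P P K K P
The 12th stitch worked is K.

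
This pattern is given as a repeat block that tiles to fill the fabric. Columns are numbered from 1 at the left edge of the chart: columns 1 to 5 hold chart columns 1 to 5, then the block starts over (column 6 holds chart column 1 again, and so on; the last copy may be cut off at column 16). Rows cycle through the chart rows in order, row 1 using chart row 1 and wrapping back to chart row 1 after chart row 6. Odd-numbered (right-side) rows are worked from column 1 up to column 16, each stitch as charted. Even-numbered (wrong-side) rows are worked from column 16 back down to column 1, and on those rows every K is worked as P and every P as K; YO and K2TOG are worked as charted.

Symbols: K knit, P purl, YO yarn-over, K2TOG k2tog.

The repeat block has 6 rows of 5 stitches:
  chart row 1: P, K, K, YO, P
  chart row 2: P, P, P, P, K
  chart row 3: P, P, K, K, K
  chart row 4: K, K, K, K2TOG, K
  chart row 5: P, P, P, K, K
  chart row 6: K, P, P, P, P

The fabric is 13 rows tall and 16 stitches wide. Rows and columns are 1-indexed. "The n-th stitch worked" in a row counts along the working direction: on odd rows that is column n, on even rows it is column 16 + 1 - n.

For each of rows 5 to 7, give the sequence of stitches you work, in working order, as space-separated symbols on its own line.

Row 5: chart row 5, RS - tile across columns 1-16 and work as-is.
Row 6: chart row 6, WS - tiled (columns 1-16): K P P P P K P P P P K P P P P K; work from column 16 back to 1 with K<->P swapped.
Row 7: chart row 1, RS - tile across columns 1-16 and work as-is.

Result:
P P P K K P P P K K P P P K K P
P K K K K P K K K K P K K K K P
P K K YO P P K K YO P P K K YO P P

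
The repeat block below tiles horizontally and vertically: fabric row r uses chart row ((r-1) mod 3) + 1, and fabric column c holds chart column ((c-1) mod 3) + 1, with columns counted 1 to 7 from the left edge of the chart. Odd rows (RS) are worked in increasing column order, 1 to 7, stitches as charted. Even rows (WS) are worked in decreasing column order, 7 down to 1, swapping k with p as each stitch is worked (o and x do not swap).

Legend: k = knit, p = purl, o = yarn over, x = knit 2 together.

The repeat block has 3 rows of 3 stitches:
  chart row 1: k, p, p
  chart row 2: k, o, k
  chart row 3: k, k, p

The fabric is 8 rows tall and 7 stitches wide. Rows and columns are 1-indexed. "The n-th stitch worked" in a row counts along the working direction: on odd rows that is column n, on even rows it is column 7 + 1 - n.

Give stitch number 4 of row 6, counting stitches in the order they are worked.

Row 6: (6-1) mod 3 = 2, so use chart row 3. Even row -> WS.
Chart row 3 tiled across columns 1-7: k k p k k p k
Wrong side: read the tiled row from column 7 down to 1 and exchange k with p (leave o, x).
Row 6 as worked: p k p p k p p
Counting 4 along the worked row gives p.

Stitch:
p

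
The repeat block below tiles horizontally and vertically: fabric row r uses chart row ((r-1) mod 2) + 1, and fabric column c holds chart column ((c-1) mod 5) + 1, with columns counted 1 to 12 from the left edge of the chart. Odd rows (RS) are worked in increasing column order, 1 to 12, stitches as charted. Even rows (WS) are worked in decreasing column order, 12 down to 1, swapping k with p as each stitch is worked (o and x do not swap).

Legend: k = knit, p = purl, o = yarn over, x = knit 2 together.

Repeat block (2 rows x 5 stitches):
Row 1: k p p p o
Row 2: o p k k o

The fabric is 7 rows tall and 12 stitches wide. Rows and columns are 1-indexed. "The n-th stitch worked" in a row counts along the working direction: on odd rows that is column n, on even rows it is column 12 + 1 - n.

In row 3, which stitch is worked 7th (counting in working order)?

Row 3: (3-1) mod 2 = 0, so use chart row 1. Odd row -> RS.
Chart row 1 tiled across columns 1-12: k p p p o k p p p o k p
RS row: no reversal, no swap; stitch n worked = column n.
The 7th stitch worked is p.

== STITCH ==
p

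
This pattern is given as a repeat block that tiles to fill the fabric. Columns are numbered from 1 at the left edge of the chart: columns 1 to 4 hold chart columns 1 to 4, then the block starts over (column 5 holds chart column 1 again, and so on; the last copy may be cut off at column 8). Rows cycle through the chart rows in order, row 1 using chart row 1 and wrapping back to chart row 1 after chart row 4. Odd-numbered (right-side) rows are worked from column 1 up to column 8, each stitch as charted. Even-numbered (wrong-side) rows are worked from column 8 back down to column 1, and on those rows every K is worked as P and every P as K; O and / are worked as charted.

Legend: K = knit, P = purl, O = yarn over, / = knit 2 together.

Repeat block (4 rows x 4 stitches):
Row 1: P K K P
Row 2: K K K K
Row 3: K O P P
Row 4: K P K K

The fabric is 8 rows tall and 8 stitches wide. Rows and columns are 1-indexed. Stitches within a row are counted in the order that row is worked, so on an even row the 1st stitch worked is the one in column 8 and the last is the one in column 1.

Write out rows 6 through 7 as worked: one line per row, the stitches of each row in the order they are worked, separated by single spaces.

Row 6: chart row 2, WS - tiled (columns 1-8): K K K K K K K K; work from column 8 back to 1 with K<->P swapped.
Row 7: chart row 3, RS - tile across columns 1-8 and work as-is.

Rows as worked:
P P P P P P P P
K O P P K O P P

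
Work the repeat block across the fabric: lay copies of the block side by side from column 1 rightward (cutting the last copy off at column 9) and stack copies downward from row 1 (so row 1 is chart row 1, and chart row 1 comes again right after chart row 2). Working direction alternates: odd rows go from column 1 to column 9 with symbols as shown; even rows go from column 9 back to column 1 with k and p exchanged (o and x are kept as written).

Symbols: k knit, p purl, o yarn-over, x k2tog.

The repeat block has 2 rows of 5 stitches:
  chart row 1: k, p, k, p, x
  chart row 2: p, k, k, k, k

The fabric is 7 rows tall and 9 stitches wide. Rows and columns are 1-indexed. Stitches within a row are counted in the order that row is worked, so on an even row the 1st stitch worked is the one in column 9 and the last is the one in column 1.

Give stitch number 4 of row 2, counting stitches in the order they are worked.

Row 2 uses chart row ((2-1) mod 2)+1 = 2. Row 2 is even, so WS.
Chart row 2 tiled across columns 1-9: p k k k k p k k k
WS: work from column 9 back to column 1 (reverse the tiled row), swapping k<->p (o and x unchanged).
Row 2 as worked: p p p k p p p p k
Stitch 4 in working order -> k

== STITCH ==
k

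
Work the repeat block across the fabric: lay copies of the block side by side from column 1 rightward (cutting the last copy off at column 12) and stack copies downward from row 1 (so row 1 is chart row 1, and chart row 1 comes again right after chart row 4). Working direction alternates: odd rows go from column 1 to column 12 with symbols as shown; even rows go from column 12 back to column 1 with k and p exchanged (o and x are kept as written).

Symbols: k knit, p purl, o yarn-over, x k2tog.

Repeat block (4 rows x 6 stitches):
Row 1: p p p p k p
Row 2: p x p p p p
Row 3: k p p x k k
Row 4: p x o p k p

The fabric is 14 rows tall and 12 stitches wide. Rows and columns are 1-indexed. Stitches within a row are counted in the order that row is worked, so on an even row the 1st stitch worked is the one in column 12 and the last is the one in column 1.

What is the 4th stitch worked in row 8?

Stitch:
o

Derivation:
For row 8: chart row = ((8-1) mod 4) + 1 = 4; this is a WS (even) row.
Chart row 4 tiled across columns 1-12: p x o p k p p x o p k p
WS row: flip the tiled sequence (start at column 12) and apply k<->p; o and x stay.
Row 8 as worked: k p k o x k k p k o x k
The 4th stitch worked is o.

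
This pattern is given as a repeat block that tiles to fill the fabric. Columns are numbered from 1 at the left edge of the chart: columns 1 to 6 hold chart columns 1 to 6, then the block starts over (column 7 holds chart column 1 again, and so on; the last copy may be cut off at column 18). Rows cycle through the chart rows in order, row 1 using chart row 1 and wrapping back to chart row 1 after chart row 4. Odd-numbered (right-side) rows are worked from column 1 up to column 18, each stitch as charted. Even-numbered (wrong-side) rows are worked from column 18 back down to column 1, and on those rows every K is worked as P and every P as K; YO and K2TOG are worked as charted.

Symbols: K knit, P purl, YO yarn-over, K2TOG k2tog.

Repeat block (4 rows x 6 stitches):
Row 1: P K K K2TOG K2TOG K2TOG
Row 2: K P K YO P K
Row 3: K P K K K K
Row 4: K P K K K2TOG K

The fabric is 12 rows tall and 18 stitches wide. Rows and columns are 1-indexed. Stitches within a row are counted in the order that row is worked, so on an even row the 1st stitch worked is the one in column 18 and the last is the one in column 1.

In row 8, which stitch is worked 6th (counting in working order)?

== STITCH ==
P

Derivation:
For row 8: chart row = ((8-1) mod 4) + 1 = 4; this is a WS (even) row.
Chart row 4 tiled across columns 1-18: K P K K K2TOG K K P K K K2TOG K K P K K K2TOG K
Wrong side: read the tiled row from column 18 down to 1 and exchange K with P (leave YO, K2TOG).
Row 8 as worked: P K2TOG P P K P P K2TOG P P K P P K2TOG P P K P
Counting 6 along the worked row gives P.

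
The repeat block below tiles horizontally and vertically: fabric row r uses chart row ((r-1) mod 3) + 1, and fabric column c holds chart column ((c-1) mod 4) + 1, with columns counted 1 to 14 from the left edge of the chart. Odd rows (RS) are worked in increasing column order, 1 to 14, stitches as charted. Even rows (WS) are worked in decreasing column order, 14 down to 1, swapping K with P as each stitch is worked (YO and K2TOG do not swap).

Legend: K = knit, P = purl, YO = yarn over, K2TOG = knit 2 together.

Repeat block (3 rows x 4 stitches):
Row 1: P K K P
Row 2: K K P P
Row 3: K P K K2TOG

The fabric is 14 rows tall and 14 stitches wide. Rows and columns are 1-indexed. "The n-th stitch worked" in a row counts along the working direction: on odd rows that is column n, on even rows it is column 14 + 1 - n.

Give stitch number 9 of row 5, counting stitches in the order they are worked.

== STITCH ==
K

Derivation:
For row 5: chart row = ((5-1) mod 3) + 1 = 2; this is a RS (odd) row.
Chart row 2 tiled across columns 1-14: K K P P K K P P K K P P K K
Right side: take the tiled row as-is (worked left to right from column 1).
Counting 9 along the worked row gives K.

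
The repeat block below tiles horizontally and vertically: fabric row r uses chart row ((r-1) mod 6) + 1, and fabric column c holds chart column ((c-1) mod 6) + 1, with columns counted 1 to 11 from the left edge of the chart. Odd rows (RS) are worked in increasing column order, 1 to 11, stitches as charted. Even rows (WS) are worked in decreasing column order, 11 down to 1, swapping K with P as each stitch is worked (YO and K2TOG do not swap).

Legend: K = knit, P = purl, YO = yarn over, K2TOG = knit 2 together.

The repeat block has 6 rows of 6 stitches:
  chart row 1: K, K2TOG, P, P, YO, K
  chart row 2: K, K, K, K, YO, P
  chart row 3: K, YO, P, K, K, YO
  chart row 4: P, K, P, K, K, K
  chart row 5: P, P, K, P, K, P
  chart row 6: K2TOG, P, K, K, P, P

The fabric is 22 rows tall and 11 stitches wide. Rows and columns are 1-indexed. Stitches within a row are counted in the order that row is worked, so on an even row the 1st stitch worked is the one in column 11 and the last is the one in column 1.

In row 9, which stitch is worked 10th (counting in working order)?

Stitch:
K

Derivation:
For row 9: chart row = ((9-1) mod 6) + 1 = 3; this is a RS (odd) row.
Chart row 3 tiled across columns 1-11: K YO P K K YO K YO P K K
RS row: no reversal, no swap; stitch n worked = column n.
Counting 10 along the worked row gives K.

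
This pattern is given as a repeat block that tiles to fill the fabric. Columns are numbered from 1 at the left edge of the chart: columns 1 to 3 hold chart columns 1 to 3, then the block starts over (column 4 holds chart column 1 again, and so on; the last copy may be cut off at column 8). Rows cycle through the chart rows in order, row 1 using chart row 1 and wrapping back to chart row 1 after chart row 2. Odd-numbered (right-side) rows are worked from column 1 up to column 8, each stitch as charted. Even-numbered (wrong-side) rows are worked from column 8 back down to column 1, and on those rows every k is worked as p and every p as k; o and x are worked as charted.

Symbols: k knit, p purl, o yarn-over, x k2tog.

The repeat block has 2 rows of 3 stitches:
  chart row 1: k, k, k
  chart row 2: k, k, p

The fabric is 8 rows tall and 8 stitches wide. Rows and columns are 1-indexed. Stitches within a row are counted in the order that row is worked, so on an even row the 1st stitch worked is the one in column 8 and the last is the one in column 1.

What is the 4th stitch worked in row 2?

== STITCH ==
p

Derivation:
Row 2 uses chart row ((2-1) mod 2)+1 = 2. Row 2 is even, so WS.
Chart row 2 tiled across columns 1-8: k k p k k p k k
Wrong side: read the tiled row from column 8 down to 1 and exchange k with p (leave o, x).
Row 2 as worked: p p k p p k p p
Stitch 4 in working order -> p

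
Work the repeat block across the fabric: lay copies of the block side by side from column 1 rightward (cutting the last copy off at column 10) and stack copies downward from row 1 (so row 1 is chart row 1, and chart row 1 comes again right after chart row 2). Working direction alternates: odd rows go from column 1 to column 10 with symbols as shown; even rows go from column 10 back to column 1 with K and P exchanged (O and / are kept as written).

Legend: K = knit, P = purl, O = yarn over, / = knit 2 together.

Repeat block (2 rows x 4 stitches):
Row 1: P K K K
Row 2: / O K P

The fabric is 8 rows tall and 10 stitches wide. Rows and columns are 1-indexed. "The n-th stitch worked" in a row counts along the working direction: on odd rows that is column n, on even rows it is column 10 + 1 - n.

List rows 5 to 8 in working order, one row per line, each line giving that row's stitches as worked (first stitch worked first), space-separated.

Row 5: chart row 1, RS - tile across columns 1-10 and work as-is.
Row 6: chart row 2, WS - tiled (columns 1-10): / O K P / O K P / O; work from column 10 back to 1 with K<->P swapped.
Row 7: chart row 1, RS - tile across columns 1-10 and work as-is.
Row 8: chart row 2, WS - tiled (columns 1-10): / O K P / O K P / O; work from column 10 back to 1 with K<->P swapped.

Rows as worked:
P K K K P K K K P K
O / K P O / K P O /
P K K K P K K K P K
O / K P O / K P O /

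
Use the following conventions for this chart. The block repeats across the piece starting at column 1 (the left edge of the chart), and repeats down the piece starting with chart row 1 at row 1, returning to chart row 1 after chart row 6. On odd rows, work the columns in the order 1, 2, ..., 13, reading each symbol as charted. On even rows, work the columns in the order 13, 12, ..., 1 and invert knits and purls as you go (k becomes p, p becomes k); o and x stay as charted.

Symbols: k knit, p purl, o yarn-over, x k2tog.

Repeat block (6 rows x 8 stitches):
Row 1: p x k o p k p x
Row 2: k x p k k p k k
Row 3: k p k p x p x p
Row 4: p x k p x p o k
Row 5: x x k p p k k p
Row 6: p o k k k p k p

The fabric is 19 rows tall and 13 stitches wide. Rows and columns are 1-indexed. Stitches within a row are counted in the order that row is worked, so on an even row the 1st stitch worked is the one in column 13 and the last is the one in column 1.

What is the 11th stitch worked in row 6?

Result:
p

Derivation:
For row 6: chart row = ((6-1) mod 6) + 1 = 6; this is a WS (even) row.
Chart row 6 tiled across columns 1-13: p o k k k p k p p o k k k
WS: work from column 13 back to column 1 (reverse the tiled row), swapping k<->p (o and x unchanged).
Row 6 as worked: p p p o k k p k p p p o k
The 11th stitch worked is p.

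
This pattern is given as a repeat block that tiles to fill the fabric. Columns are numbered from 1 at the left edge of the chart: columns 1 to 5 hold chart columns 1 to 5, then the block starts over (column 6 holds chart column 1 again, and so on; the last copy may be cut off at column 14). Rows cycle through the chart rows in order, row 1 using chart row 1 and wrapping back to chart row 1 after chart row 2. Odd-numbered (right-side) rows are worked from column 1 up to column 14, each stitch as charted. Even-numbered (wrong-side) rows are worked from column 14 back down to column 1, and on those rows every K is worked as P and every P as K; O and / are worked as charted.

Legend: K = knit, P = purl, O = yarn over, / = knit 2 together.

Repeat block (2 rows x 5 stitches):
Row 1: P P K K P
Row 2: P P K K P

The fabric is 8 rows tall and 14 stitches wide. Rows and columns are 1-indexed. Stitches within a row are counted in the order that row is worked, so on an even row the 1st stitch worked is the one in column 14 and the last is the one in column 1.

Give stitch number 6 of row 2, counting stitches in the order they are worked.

Row 2: (2-1) mod 2 = 1, so use chart row 2. Even row -> WS.
Chart row 2 tiled across columns 1-14: P P K K P P P K K P P P K K
WS row: flip the tiled sequence (start at column 14) and apply K<->P; O and / stay.
Row 2 as worked: P P K K K P P K K K P P K K
Counting 6 along the worked row gives P.

Stitch:
P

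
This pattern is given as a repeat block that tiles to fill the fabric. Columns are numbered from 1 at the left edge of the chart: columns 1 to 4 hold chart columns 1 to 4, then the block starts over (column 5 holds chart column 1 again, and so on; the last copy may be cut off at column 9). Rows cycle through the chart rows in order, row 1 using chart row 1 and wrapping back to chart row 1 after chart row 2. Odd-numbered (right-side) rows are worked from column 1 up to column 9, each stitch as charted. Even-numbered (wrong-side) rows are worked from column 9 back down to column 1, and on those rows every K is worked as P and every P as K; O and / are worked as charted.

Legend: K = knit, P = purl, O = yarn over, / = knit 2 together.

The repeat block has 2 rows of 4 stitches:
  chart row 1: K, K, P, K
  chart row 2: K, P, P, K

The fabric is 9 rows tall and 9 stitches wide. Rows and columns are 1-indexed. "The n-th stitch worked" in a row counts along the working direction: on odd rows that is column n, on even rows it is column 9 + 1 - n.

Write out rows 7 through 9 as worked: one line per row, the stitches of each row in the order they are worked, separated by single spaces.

== ROWS AS WORKED ==
K K P K K K P K K
P P K K P P K K P
K K P K K K P K K

Derivation:
Row 7: chart row 1, RS - tile across columns 1-9 and work as-is.
Row 8: chart row 2, WS - tiled (columns 1-9): K P P K K P P K K; work from column 9 back to 1 with K<->P swapped.
Row 9: chart row 1, RS - tile across columns 1-9 and work as-is.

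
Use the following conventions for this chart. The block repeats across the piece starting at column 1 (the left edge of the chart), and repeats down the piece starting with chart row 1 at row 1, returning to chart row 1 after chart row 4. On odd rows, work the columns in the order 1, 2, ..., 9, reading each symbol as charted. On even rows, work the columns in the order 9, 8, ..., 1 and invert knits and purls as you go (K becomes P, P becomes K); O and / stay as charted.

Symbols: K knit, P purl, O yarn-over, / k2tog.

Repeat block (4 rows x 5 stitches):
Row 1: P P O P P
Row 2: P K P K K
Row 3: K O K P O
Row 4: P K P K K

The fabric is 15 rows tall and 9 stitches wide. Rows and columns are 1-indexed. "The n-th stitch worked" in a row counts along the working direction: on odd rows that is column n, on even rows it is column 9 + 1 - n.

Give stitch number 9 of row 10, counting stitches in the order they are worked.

Stitch:
K

Derivation:
Row 10 uses chart row ((10-1) mod 4)+1 = 2. Row 10 is even, so WS.
Chart row 2 tiled across columns 1-9: P K P K K P K P K
WS row: flip the tiled sequence (start at column 9) and apply K<->P; O and / stay.
Row 10 as worked: P K P K P P K P K
The 9th stitch worked is K.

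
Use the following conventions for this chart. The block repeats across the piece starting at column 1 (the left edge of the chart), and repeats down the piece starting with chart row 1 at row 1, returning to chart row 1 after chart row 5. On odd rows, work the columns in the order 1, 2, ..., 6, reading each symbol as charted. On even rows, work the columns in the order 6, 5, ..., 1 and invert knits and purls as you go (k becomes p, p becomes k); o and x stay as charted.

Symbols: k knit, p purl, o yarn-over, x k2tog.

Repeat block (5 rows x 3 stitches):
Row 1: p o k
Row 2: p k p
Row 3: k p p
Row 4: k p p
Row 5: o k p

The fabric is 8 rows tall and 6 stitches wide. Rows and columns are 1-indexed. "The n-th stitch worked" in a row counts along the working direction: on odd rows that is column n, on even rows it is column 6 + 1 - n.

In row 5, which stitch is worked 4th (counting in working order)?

For row 5: chart row = ((5-1) mod 5) + 1 = 5; this is a RS (odd) row.
Chart row 5 tiled across columns 1-6: o k p o k p
RS row: no reversal, no swap; stitch n worked = column n.
The 4th stitch worked is o.

== STITCH ==
o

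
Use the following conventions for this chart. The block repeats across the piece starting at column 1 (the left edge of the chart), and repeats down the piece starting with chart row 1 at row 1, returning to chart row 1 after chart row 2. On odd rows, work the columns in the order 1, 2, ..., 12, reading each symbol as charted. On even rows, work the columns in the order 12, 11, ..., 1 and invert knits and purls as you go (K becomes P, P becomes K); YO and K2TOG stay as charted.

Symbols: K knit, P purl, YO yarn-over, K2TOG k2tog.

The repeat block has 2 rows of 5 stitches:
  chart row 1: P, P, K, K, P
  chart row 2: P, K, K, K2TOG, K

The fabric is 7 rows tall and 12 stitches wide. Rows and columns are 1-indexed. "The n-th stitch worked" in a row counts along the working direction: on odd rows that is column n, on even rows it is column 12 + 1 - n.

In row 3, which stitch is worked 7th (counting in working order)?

For row 3: chart row = ((3-1) mod 2) + 1 = 1; this is a RS (odd) row.
Chart row 1 tiled across columns 1-12: P P K K P P P K K P P P
RS: work column 1 to column 12, symbols as charted — the tiled row is the row as worked.
Counting 7 along the worked row gives P.

Stitch:
P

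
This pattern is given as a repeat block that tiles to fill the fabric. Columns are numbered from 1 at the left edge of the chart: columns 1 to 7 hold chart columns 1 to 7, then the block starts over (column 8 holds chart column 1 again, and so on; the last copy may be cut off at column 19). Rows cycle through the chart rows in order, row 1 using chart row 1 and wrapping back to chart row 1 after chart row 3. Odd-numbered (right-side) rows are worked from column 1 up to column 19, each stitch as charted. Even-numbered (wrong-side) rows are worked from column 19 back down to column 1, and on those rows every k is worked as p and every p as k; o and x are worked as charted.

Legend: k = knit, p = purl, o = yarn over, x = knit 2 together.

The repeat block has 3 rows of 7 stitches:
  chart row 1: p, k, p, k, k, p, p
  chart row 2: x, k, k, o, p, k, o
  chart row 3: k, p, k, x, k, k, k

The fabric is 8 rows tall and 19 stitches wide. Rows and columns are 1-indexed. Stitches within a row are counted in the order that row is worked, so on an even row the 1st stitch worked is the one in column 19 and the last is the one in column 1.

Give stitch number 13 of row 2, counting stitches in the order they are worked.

Result:
o

Derivation:
For row 2: chart row = ((2-1) mod 3) + 1 = 2; this is a WS (even) row.
Chart row 2 tiled across columns 1-19: x k k o p k o x k k o p k o x k k o p
WS row: flip the tiled sequence (start at column 19) and apply k<->p; o and x stay.
Row 2 as worked: k o p p x o p k o p p x o p k o p p x
The 13th stitch worked is o.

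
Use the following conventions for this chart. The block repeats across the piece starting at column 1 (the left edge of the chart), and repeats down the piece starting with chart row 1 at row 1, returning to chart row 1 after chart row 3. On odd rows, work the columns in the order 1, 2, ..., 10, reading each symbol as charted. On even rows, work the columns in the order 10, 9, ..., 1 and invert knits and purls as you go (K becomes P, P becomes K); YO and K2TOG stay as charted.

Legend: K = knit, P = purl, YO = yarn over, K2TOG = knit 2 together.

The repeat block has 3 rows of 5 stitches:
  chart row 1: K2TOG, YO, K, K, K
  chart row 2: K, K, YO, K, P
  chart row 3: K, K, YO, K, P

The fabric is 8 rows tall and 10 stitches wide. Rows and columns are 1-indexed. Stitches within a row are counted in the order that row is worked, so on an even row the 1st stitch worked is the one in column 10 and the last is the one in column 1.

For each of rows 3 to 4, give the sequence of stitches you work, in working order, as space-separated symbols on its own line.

== ROWS AS WORKED ==
K K YO K P K K YO K P
P P P YO K2TOG P P P YO K2TOG

Derivation:
Row 3: chart row 3, RS - tile across columns 1-10 and work as-is.
Row 4: chart row 1, WS - tiled (columns 1-10): K2TOG YO K K K K2TOG YO K K K; work from column 10 back to 1 with K<->P swapped.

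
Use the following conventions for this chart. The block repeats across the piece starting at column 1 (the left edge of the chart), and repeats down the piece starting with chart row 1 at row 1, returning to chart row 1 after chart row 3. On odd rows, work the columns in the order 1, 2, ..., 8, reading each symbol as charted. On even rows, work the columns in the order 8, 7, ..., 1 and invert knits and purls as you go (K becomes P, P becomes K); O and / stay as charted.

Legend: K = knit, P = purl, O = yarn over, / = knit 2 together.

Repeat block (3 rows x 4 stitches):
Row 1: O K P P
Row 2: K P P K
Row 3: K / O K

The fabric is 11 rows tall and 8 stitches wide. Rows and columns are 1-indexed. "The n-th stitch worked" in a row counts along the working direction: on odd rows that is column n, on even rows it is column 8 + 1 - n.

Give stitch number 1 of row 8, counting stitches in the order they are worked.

For row 8: chart row = ((8-1) mod 3) + 1 = 2; this is a WS (even) row.
Chart row 2 tiled across columns 1-8: K P P K K P P K
WS: work from column 8 back to column 1 (reverse the tiled row), swapping K<->P (O and / unchanged).
Row 8 as worked: P K K P P K K P
Stitch 1 in working order -> P

Stitch:
P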